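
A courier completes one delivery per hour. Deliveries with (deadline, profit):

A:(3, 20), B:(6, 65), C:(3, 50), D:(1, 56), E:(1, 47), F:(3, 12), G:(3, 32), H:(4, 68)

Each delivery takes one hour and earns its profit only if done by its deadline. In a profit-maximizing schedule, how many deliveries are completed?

Profit order: H=68 B=65 D=56 C=50 E=47 G=32 A=20 F=12
Assign: H→slot 4, B→slot 6, D→slot 1, C→slot 3, E skipped, G→slot 2, A skipped, F skipped.
Slots: [1:D] [2:G] [3:C] [4:H] [6:B]
5 of 8 scheduled.

5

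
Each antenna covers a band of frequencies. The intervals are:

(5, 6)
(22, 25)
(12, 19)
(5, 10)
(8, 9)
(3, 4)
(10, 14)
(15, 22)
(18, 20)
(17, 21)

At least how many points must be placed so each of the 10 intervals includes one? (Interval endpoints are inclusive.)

6

Sort by right endpoint; whenever an interval is uncovered, place a point at its right end.
Sorted: [3,4] [5,6] [8,9] [5,10] [10,14] [12,19] [18,20] [17,21] [15,22] [22,25]
{[3,4]} hit by 4; {[5,6]} hit by 6; {[8,9],[5,10]} hit by 9; {[10,14],[12,19]} hit by 14; {[18,20],[17,21],[15,22]} hit by 20; {[22,25]} hit by 25.
Points: 4, 6, 9, 14, 20, 25 (6 total).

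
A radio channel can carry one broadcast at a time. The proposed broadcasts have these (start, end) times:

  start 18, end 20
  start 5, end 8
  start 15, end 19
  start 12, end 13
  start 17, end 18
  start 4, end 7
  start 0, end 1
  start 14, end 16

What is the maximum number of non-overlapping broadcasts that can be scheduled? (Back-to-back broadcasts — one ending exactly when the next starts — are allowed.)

6

Greedy by earliest finish: after sorting by end time, pick each interval compatible with the last pick.
Sorted by end: (0,1)  (4,7)  (5,8)  (12,13)  (14,16)  (17,18)  (15,19)  (18,20)
take (0,1); take (4,7); take (12,13); take (14,16); take (17,18); take (18,20).
Selected 6 broadcasts.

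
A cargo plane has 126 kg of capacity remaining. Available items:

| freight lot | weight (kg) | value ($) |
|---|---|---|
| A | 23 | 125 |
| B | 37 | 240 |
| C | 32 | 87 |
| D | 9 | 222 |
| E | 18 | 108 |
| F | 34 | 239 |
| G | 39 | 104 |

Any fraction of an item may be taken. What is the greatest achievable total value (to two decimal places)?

Greedy by value/weight ratio, highest first.
Order: D (222/9=24.67) > F (239/34=7.03) > B (240/37=6.49) > E (108/18=6.00) > A (125/23=5.43) > C (87/32=2.72) > G (104/39=2.67)
Fill: take D (9 @ 222) → take F (34 @ 239) → take B (37 @ 240) → take E (18 @ 108) → take A (23 @ 125) → take 5/32 of C → 13.59; 126/126 used.
Total value = 947.59

947.59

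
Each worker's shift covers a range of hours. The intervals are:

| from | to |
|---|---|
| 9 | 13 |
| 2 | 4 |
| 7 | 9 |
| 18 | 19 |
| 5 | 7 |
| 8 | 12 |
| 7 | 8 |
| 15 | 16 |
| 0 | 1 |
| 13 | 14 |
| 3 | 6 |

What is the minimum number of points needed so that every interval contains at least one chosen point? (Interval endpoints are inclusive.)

7

Sort by right endpoint; whenever an interval is uncovered, place a point at its right end.
By right end: [0,1]  [2,4]  [3,6]  [5,7]  [7,8]  [7,9]  [8,12]  [9,13]  [13,14]  [15,16]  [18,19]
[0,1] uncovered → point at 1; [2,4] uncovered → point at 4; [5,7] uncovered → point at 7; [8,12] uncovered → point at 12; [13,14] uncovered → point at 14; [15,16] uncovered → point at 16; [18,19] uncovered → point at 19.
Points: 1, 4, 7, 12, 14, 16, 19 (7 total).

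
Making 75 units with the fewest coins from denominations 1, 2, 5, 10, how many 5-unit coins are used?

1

Greedy: take as many of the largest coin as possible, then repeat with the remainder.
75 − 7×10→5 − 1×5→0
Count of 5: 1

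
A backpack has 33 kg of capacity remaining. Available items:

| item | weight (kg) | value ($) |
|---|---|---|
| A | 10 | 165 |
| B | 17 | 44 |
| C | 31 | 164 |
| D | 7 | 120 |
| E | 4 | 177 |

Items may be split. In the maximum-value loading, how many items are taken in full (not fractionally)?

Sort by value per unit weight and fill in that order.
Ratios (sorted): E 44.25, D 17.14, A 16.50, C 5.29, B 2.59
take E (4 @ 177); take D (7 @ 120); take A (10 @ 165); take 12/31 of C → 63.48. Capacity used 33/33.
3 item(s) taken whole; one partial (take 12/31 of C).

3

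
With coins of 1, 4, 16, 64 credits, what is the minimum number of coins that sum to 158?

158 = 2×64 + 1×16 + 3×4 + 2×1
Total coins = 2 + 1 + 3 + 2 = 8

8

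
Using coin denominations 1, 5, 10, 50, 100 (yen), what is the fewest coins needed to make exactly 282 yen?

8

282 − 2×100→82 − 1×50→32 − 3×10→2 − 2×1→0
Total coins = 2 + 1 + 3 + 2 = 8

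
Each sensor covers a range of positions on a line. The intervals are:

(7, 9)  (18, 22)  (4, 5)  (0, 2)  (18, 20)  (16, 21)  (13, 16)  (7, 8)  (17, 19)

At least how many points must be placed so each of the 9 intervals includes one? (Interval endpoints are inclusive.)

5

By right end: [0,2]  [4,5]  [7,8]  [7,9]  [13,16]  [17,19]  [18,20]  [16,21]  [18,22]
[0,2] uncovered → point at 2; [4,5] uncovered → point at 5; [7,8] uncovered → point at 8; [13,16] uncovered → point at 16; [17,19] uncovered → point at 19.
Points: 2, 5, 8, 16, 19 (5 total).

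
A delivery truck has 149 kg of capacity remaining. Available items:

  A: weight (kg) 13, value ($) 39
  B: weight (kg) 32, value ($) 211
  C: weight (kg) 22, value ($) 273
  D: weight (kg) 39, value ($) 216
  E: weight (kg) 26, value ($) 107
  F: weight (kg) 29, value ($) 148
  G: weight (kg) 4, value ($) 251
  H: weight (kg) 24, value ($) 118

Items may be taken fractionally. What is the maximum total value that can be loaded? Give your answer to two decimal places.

1212.08

Sort by value per unit weight and fill in that order.
Order: G (251/4=62.75) > C (273/22=12.41) > B (211/32=6.59) > D (216/39=5.54) > F (148/29=5.10) > H (118/24=4.92) > E (107/26=4.12) > A (39/13=3.00)
Fill: take G (4 @ 251) → take C (22 @ 273) → take B (32 @ 211) → take D (39 @ 216) → take F (29 @ 148) → take 23/24 of H → 113.08; 149/149 used.
Total value = 1212.08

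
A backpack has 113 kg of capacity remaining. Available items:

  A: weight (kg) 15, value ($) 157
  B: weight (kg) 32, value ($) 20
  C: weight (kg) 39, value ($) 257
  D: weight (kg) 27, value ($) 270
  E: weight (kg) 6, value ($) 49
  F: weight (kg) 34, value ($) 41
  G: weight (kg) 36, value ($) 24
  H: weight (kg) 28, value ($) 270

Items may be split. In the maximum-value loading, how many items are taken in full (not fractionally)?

Ratios (sorted): A 10.47, D 10.00, H 9.64, E 8.17, C 6.59, F 1.21, G 0.67, B 0.62
take A (15 @ 157); take D (27 @ 270); take H (28 @ 270); take E (6 @ 49); take 37/39 of C → 243.82. Capacity used 113/113.
4 item(s) taken whole; one partial (take 37/39 of C).

4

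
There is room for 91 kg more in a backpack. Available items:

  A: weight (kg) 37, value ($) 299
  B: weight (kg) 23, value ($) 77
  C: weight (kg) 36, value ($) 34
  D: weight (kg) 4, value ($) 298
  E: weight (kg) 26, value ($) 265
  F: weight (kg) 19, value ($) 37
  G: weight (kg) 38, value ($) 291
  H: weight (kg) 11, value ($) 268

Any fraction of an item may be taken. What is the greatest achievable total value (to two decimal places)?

1229.55

Ratios (sorted): D 74.50, H 24.36, E 10.19, A 8.08, G 7.66, B 3.35, F 1.95, C 0.94
take D (4 @ 298); take H (11 @ 268); take E (26 @ 265); take A (37 @ 299); take 13/38 of G → 99.55. Capacity used 91/91.
Total value = 1229.55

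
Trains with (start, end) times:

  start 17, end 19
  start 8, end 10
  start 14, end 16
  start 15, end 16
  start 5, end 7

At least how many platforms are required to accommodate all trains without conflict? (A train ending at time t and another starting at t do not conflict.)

Events (time:±→running): 5:+→1 7:-→0 8:+→1 10:-→0 14:+→1 15:+→2 … peak 2.

2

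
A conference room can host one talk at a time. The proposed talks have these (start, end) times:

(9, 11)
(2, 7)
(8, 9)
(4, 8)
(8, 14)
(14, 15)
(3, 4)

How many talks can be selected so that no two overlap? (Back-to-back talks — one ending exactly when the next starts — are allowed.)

5

Sort by end time and greedily take each interval whose start is ≥ the last chosen end.
Sorted by end: (3,4)  (2,7)  (4,8)  (8,9)  (9,11)  (8,14)  (14,15)
take (3,4); take (4,8); take (8,9); take (9,11); take (14,15).
Selected 5 talks.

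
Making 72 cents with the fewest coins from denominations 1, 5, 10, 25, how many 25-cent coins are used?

72 − 2×25→22 − 2×10→2 − 2×1→0
Count of 25: 2

2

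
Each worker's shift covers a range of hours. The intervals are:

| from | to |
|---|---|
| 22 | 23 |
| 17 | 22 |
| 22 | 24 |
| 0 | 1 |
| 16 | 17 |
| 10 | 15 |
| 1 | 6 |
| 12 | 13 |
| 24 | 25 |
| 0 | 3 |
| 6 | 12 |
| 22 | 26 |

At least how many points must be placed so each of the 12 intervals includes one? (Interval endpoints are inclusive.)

Sorted: [0,1] [0,3] [1,6] [6,12] [12,13] [10,15] [16,17] [17,22] [22,23] [22,24] [24,25] [22,26]
{[0,1],[0,3],[1,6]} hit by 1; {[6,12],[12,13],[10,15]} hit by 12; {[16,17],[17,22]} hit by 17; {[22,23],[22,24]} hit by 23; {[24,25],[22,26]} hit by 25.
Points: 1, 12, 17, 23, 25 (5 total).

5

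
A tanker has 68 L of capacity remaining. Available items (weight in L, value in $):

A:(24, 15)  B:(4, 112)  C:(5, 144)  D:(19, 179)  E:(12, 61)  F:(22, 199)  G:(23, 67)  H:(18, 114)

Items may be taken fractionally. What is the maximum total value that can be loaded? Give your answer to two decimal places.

Ratios (sorted): C 28.80, B 28.00, D 9.42, F 9.05, H 6.33, E 5.08, G 2.91, A 0.62
take C (5 @ 144); take B (4 @ 112); take D (19 @ 179); take F (22 @ 199); take H (18 @ 114). Capacity used 68/68.
Total value = 748.00

748.00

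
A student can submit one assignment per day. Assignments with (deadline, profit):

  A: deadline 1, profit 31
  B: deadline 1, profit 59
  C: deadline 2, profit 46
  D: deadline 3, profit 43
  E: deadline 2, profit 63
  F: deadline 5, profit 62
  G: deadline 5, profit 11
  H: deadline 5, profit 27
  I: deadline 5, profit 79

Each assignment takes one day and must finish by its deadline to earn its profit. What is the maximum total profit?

306

Sort by profit descending; place each in the latest free slot ≤ its deadline.
Profit order: I=79 E=63 F=62 B=59 C=46 D=43 A=31 H=27 G=11
Assign: I→slot 5, E→slot 2, F→slot 4, B→slot 1, C skipped, D→slot 3, A skipped, H skipped, G skipped.
Slots: [1:B] [2:E] [3:D] [4:F] [5:I]
Profit = 59 + 63 + 43 + 62 + 79 = 306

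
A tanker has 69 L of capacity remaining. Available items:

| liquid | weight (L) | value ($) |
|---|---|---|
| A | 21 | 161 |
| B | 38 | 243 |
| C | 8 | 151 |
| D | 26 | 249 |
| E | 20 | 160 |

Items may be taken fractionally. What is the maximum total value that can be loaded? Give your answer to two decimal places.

675.00

Sort by value per unit weight and fill in that order.
Ratios (sorted): C 18.88, D 9.58, E 8.00, A 7.67, B 6.39
take C (8 @ 151); take D (26 @ 249); take E (20 @ 160); take 15/21 of A → 115.00. Capacity used 69/69.
Total value = 675.00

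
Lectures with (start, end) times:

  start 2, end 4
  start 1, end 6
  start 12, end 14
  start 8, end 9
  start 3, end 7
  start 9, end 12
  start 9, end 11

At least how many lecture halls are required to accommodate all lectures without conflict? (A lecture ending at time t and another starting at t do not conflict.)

starts: [1, 2, 3, 8, 9, 9, 12]
ends:   [4, 6, 7, 9, 11, 12, 14]
s1→1 s2→2 s3→3  — peak 3.

3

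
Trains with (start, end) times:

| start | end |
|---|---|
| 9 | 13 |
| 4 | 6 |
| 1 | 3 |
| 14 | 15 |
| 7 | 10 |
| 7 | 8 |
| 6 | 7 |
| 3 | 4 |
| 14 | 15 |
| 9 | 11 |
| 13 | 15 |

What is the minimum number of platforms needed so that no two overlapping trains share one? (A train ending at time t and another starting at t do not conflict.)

Count concurrent intervals with a sweep; the peak is the room count.
starts: [1, 3, 4, 6, 7, 7, 9, 9, 13, 14, 14]
ends:   [3, 4, 6, 7, 8, 10, 11, 13, 15, 15, 15]
s1→1 e3→0 s3→1 e4→0 s4→1 e6→0 s6→1 e7→0 s7→1 s7→2 e8→1 s9→2 s9→3  — peak 3.

3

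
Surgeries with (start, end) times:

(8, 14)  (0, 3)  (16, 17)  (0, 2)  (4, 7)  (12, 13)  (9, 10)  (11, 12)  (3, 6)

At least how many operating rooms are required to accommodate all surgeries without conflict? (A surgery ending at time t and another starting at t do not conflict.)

2

The answer is the maximum number of intervals overlapping at any instant.
starts: [0, 0, 3, 4, 8, 9, 11, 12, 16]
ends:   [2, 3, 6, 7, 10, 12, 13, 14, 17]
s0→1 s0→2  — peak 2.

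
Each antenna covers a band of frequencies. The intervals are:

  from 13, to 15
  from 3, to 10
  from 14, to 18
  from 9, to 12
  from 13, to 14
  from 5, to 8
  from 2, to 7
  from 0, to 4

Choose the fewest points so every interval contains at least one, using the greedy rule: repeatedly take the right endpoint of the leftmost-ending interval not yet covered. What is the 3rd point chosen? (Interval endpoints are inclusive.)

By right end: [0,4]  [2,7]  [5,8]  [3,10]  [9,12]  [13,14]  [13,15]  [14,18]
[0,4] uncovered → point at 4; [5,8] uncovered → point at 8; [9,12] uncovered → point at 12; [13,14] uncovered → point at 14.
Points: 4, 8, 12, 14 (4 total).

12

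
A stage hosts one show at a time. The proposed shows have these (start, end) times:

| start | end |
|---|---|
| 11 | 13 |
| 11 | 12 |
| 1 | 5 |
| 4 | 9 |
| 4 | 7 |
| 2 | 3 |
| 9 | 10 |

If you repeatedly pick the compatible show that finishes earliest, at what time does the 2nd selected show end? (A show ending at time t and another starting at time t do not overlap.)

Sorted by end: (2,3)  (1,5)  (4,7)  (4,9)  (9,10)  (11,12)  (11,13)
take (2,3); take (4,7); take (9,10); take (11,12).
Selected: (2,3) (4,7) (9,10) (11,12)

7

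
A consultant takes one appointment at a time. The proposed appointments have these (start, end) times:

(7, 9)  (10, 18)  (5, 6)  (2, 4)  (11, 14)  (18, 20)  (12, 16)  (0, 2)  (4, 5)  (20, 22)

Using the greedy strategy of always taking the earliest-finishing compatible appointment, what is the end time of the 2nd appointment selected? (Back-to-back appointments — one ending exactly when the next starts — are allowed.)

Order by finish time; keep every interval that doesn't clash with the previous kept one.
Sorted by end: (0,2)  (2,4)  (4,5)  (5,6)  (7,9)  (11,14)  (12,16)  (10,18)  (18,20)  (20,22)
take (0,2); take (2,4); take (4,5); take (5,6); take (7,9); take (11,14); skip (12,16); skip (10,18); take (18,20); take (20,22).
Selected: (0,2) (2,4) (4,5) (5,6) (7,9) (11,14) (18,20) (20,22)

4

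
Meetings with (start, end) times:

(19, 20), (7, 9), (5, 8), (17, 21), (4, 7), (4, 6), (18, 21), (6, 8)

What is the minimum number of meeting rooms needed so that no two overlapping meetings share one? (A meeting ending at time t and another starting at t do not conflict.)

3

Count concurrent intervals with a sweep; the peak is the room count.
Events (time:±→running): 4:+→1 4:+→2 5:+→3 … peak 3.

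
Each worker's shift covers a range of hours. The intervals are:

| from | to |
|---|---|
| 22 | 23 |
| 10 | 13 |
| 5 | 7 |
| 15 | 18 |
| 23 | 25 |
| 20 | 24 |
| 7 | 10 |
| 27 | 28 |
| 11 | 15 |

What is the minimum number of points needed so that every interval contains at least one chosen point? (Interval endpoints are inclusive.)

Process intervals by earliest right end; each time one isn't hit yet, stab at its right endpoint.
Sorted: [5,7] [7,10] [10,13] [11,15] [15,18] [22,23] [20,24] [23,25] [27,28]
{[5,7],[7,10]} hit by 7; {[10,13],[11,15]} hit by 13; {[15,18]} hit by 18; {[22,23],[20,24],[23,25]} hit by 23; {[27,28]} hit by 28.
Points: 7, 13, 18, 23, 28 (5 total).

5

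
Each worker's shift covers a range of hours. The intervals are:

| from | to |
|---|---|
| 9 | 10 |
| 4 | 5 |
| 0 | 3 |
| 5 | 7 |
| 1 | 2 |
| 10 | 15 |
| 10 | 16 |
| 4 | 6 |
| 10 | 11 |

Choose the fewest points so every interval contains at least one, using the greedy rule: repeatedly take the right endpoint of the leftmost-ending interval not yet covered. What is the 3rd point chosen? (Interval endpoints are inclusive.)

Process intervals by earliest right end; each time one isn't hit yet, stab at its right endpoint.
Sorted: [1,2] [0,3] [4,5] [4,6] [5,7] [9,10] [10,11] [10,15] [10,16]
{[1,2],[0,3]} hit by 2; {[4,5],[4,6],[5,7]} hit by 5; {[9,10],[10,11],[10,15],[10,16]} hit by 10.
Points: 2, 5, 10 (3 total).

10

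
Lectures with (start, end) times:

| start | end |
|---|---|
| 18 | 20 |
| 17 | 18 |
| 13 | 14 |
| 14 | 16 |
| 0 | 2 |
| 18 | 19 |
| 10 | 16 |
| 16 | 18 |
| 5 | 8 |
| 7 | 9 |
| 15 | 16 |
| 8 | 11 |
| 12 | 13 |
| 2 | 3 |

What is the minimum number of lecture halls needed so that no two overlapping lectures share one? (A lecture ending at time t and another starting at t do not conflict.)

3

Count concurrent intervals with a sweep; the peak is the room count.
starts: [0, 2, 5, 7, 8, 10, 12, 13, 14, 15, 16, 17, 18, 18]
ends:   [2, 3, 8, 9, 11, 13, 14, 16, 16, 16, 18, 18, 19, 20]
s0→1 e2→0 s2→1 e3→0 s5→1 s7→2 e8→1 s8→2 e9→1 s10→2 e11→1 s12→2 e13→1 s13→2 e14→1 s14→2 s15→3  — peak 3.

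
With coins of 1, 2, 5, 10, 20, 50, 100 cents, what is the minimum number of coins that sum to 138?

138 = 1×100 + 1×20 + 1×10 + 1×5 + 1×2 + 1×1
Total coins = 1 + 1 + 1 + 1 + 1 + 1 = 6

6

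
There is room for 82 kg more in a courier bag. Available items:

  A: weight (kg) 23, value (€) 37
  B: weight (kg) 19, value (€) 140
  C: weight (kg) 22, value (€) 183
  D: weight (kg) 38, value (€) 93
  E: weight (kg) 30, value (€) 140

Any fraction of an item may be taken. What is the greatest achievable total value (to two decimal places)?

489.92

Greedy by value/weight ratio, highest first.
Order: C (183/22=8.32) > B (140/19=7.37) > E (140/30=4.67) > D (93/38=2.45) > A (37/23=1.61)
Fill: take C (22 @ 183) → take B (19 @ 140) → take E (30 @ 140) → take 11/38 of D → 26.92; 82/82 used.
Total value = 489.92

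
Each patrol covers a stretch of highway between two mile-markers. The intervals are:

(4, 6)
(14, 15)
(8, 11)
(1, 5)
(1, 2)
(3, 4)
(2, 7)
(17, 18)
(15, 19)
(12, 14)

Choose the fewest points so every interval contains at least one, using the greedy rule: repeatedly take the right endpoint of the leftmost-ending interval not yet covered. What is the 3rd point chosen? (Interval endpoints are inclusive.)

11

Process intervals by earliest right end; each time one isn't hit yet, stab at its right endpoint.
By right end: [1,2]  [3,4]  [1,5]  [4,6]  [2,7]  [8,11]  [12,14]  [14,15]  [17,18]  [15,19]
[1,2] uncovered → point at 2; [3,4] uncovered → point at 4; [8,11] uncovered → point at 11; [12,14] uncovered → point at 14; [17,18] uncovered → point at 18.
Points: 2, 4, 11, 14, 18 (5 total).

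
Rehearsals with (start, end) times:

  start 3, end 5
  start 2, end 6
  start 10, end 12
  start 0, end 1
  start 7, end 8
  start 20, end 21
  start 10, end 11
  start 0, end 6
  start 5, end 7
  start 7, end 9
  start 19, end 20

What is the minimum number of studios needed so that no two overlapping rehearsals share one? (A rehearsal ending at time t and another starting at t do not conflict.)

3

The answer is the maximum number of intervals overlapping at any instant.
Events (time:±→running): 0:+→1 0:+→2 1:-→1 2:+→2 3:+→3 … peak 3.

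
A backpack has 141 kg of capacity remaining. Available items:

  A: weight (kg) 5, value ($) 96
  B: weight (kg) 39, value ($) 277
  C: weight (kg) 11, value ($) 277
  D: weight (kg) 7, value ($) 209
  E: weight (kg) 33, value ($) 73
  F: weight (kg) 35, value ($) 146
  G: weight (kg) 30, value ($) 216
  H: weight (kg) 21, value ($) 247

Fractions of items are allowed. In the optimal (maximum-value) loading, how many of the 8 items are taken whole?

6

Sort by value per unit weight and fill in that order.
Order: D (209/7=29.86) > C (277/11=25.18) > A (96/5=19.20) > H (247/21=11.76) > G (216/30=7.20) > B (277/39=7.10) > F (146/35=4.17) > E (73/33=2.21)
Fill: take D (7 @ 209) → take C (11 @ 277) → take A (5 @ 96) → take H (21 @ 247) → take G (30 @ 216) → take B (39 @ 277) → take 28/35 of F → 116.80; 141/141 used.
6 item(s) taken whole; one partial (take 28/35 of F).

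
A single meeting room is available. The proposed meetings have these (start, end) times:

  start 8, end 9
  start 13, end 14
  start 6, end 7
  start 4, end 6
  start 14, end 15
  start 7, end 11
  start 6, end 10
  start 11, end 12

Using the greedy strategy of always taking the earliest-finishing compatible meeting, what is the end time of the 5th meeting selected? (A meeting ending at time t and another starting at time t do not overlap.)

Order by finish time; keep every interval that doesn't clash with the previous kept one.
By end time: (4,6), (6,7), (8,9), (6,10), (7,11), (11,12), (13,14), (14,15).
Pick (4,6); next start ≥ 6 → (6,7); next start ≥ 7 → (8,9); next start ≥ 9 → (11,12); next start ≥ 12 → (13,14); next start ≥ 14 → (14,15).
Selected: (4,6) (6,7) (8,9) (11,12) (13,14) (14,15)

14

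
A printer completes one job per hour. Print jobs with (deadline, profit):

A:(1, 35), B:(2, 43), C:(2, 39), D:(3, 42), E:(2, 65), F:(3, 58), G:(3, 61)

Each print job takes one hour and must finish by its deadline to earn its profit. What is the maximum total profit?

By profit: E(d2,65), G(d3,61), F(d3,58), B(d2,43), D(d3,42), C(d2,39), A(d1,35)
E→slot 2; G→slot 3; F→slot 1; B skipped; D skipped; C skipped; A skipped.
Profit = 58 + 65 + 61 = 184

184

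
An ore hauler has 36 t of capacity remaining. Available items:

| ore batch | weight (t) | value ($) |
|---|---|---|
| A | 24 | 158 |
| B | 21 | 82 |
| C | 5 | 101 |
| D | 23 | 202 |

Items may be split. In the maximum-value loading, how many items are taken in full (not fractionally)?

2

Greedy by value/weight ratio, highest first.
Ratios (sorted): C 20.20, D 8.78, A 6.58, B 3.90
take C (5 @ 101); take D (23 @ 202); take 8/24 of A → 52.67. Capacity used 36/36.
2 item(s) taken whole; one partial (take 8/24 of A).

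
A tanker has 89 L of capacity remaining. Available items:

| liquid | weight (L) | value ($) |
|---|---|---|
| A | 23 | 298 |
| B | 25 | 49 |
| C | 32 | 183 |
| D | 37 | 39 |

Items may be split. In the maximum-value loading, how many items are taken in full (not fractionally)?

3

Ratios (sorted): A 12.96, C 5.72, B 1.96, D 1.05
take A (23 @ 298); take C (32 @ 183); take B (25 @ 49); take 9/37 of D → 9.49. Capacity used 89/89.
3 item(s) taken whole; one partial (take 9/37 of D).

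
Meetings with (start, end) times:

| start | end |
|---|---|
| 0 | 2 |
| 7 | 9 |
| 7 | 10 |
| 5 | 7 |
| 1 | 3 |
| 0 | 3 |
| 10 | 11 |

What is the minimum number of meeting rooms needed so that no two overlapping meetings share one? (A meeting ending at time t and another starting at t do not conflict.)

3

Count concurrent intervals with a sweep; the peak is the room count.
starts: [0, 0, 1, 5, 7, 7, 10]
ends:   [2, 3, 3, 7, 9, 10, 11]
s0→1 s0→2 s1→3  — peak 3.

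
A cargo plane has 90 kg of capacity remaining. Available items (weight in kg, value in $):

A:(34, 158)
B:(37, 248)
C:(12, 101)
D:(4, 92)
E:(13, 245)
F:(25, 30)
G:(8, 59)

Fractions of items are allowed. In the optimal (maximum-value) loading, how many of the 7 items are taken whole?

Sort by value per unit weight and fill in that order.
Order: D (92/4=23.00) > E (245/13=18.85) > C (101/12=8.42) > G (59/8=7.38) > B (248/37=6.70) > A (158/34=4.65) > F (30/25=1.20)
Fill: take D (4 @ 92) → take E (13 @ 245) → take C (12 @ 101) → take G (8 @ 59) → take B (37 @ 248) → take 16/34 of A → 74.35; 90/90 used.
5 item(s) taken whole; one partial (take 16/34 of A).

5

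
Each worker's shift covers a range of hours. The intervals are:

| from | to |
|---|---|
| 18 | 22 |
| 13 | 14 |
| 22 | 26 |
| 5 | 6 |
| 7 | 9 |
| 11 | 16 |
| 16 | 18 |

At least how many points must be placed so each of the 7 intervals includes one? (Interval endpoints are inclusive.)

Sort by right endpoint; whenever an interval is uncovered, place a point at its right end.
By right end: [5,6]  [7,9]  [13,14]  [11,16]  [16,18]  [18,22]  [22,26]
[5,6] uncovered → point at 6; [7,9] uncovered → point at 9; [13,14] uncovered → point at 14; [16,18] uncovered → point at 18; [22,26] uncovered → point at 26.
Points: 6, 9, 14, 18, 26 (5 total).

5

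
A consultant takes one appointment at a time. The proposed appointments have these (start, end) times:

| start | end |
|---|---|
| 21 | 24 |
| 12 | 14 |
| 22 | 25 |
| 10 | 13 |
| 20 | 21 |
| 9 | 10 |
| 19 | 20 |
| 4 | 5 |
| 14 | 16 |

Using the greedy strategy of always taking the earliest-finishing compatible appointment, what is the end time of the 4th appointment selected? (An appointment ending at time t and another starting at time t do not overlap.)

16

Sorted by end: (4,5)  (9,10)  (10,13)  (12,14)  (14,16)  (19,20)  (20,21)  (21,24)  (22,25)
take (4,5); take (9,10); take (10,13); take (14,16); take (19,20); take (20,21); take (21,24).
Selected: (4,5) (9,10) (10,13) (14,16) (19,20) (20,21) (21,24)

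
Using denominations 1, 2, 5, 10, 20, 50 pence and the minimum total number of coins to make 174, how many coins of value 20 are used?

1

174 = 3×50 + 1×20 + 2×2
Count of 20: 1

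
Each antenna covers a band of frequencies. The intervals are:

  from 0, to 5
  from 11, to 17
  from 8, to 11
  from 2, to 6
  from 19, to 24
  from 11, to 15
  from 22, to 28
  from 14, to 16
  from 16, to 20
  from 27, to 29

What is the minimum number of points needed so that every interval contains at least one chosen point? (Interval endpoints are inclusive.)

Sorted: [0,5] [2,6] [8,11] [11,15] [14,16] [11,17] [16,20] [19,24] [22,28] [27,29]
{[0,5],[2,6]} hit by 5; {[8,11],[11,15]} hit by 11; {[14,16],[11,17],[16,20]} hit by 16; {[19,24],[22,28]} hit by 24; {[27,29]} hit by 29.
Points: 5, 11, 16, 24, 29 (5 total).

5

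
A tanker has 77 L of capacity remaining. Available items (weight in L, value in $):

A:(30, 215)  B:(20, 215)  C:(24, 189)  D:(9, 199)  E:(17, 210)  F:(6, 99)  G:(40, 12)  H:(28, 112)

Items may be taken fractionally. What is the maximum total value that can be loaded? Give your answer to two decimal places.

Greedy by value/weight ratio, highest first.
Order: D (199/9=22.11) > F (99/6=16.50) > E (210/17=12.35) > B (215/20=10.75) > C (189/24=7.88) > A (215/30=7.17) > H (112/28=4.00) > G (12/40=0.30)
Fill: take D (9 @ 199) → take F (6 @ 99) → take E (17 @ 210) → take B (20 @ 215) → take C (24 @ 189) → take 1/30 of A → 7.17; 77/77 used.
Total value = 919.17

919.17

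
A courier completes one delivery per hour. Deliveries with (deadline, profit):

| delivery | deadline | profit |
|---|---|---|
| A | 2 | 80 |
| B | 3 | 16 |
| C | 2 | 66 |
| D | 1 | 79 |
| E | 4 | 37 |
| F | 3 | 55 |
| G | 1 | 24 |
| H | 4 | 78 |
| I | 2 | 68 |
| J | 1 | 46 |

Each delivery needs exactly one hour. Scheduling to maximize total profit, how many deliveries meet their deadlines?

Sort by profit descending; place each in the latest free slot ≤ its deadline.
Profit order: A=80 D=79 H=78 I=68 C=66 F=55 J=46 E=37 G=24 B=16
Assign: A→slot 2, D→slot 1, H→slot 4, I skipped, C skipped, F→slot 3, J skipped, E skipped, G skipped, B skipped.
Slots: [1:D] [2:A] [3:F] [4:H]
4 of 10 scheduled.

4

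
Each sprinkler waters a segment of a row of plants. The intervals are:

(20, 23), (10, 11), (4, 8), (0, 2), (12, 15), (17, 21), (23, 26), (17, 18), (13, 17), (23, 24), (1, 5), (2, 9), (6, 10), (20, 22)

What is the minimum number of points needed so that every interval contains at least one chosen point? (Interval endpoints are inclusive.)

7

Sorted: [0,2] [1,5] [4,8] [2,9] [6,10] [10,11] [12,15] [13,17] [17,18] [17,21] [20,22] [20,23] [23,24] [23,26]
{[0,2],[1,5]} hit by 2; {[4,8],[2,9],[6,10]} hit by 8; {[10,11]} hit by 11; {[12,15],[13,17]} hit by 15; {[17,18],[17,21]} hit by 18; {[20,22],[20,23]} hit by 22; {[23,24],[23,26]} hit by 24.
Points: 2, 8, 11, 15, 18, 22, 24 (7 total).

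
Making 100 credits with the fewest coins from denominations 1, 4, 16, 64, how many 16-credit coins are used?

2

100 − 1×64→36 − 2×16→4 − 1×4→0
Count of 16: 2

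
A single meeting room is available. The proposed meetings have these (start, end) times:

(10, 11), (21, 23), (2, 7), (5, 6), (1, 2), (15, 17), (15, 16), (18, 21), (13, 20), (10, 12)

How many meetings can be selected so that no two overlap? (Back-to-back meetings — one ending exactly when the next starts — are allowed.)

6

Sort by end time and greedily take each interval whose start is ≥ the last chosen end.
Sorted by end: (1,2)  (5,6)  (2,7)  (10,11)  (10,12)  (15,16)  (15,17)  (13,20)  (18,21)  (21,23)
take (1,2); take (5,6); take (10,11); take (15,16); skip (15,17); take (18,21); take (21,23).
Selected 6 meetings.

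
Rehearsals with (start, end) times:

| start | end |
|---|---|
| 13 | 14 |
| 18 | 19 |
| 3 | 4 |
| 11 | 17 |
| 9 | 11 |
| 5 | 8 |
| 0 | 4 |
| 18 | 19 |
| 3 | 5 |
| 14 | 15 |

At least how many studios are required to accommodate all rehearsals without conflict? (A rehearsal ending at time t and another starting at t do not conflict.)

3

The answer is the maximum number of intervals overlapping at any instant.
starts: [0, 3, 3, 5, 9, 11, 13, 14, 18, 18]
ends:   [4, 4, 5, 8, 11, 14, 15, 17, 19, 19]
s0→1 s3→2 s3→3  — peak 3.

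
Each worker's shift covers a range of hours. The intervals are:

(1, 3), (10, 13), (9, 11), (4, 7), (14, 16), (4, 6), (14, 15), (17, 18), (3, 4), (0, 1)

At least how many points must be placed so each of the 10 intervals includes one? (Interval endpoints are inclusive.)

5

Sort by right endpoint; whenever an interval is uncovered, place a point at its right end.
Sorted: [0,1] [1,3] [3,4] [4,6] [4,7] [9,11] [10,13] [14,15] [14,16] [17,18]
{[0,1],[1,3]} hit by 1; {[3,4],[4,6],[4,7]} hit by 4; {[9,11],[10,13]} hit by 11; {[14,15],[14,16]} hit by 15; {[17,18]} hit by 18.
Points: 1, 4, 11, 15, 18 (5 total).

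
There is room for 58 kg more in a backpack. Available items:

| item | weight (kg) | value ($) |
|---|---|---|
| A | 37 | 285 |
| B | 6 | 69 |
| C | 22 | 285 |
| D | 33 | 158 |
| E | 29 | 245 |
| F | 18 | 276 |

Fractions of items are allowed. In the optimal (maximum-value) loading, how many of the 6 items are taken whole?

3

Sort by value per unit weight and fill in that order.
Ratios (sorted): F 15.33, C 12.95, B 11.50, E 8.45, A 7.70, D 4.79
take F (18 @ 276); take C (22 @ 285); take B (6 @ 69); take 12/29 of E → 101.38. Capacity used 58/58.
3 item(s) taken whole; one partial (take 12/29 of E).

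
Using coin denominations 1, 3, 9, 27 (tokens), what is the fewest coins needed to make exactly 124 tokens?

124 = 4×27 + 1×9 + 2×3 + 1×1
Total coins = 4 + 1 + 2 + 1 = 8

8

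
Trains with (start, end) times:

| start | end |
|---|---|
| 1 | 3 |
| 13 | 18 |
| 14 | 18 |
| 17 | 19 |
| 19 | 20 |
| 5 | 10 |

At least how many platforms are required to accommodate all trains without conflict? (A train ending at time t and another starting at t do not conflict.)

Count concurrent intervals with a sweep; the peak is the room count.
starts: [1, 5, 13, 14, 17, 19]
ends:   [3, 10, 18, 18, 19, 20]
s1→1 e3→0 s5→1 e10→0 s13→1 s14→2 s17→3  — peak 3.

3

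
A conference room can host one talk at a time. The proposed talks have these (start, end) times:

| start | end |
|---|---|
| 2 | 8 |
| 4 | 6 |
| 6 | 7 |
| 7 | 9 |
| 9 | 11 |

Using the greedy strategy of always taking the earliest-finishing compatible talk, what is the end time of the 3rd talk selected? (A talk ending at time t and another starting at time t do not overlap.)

9

Sorted by end: (4,6)  (6,7)  (2,8)  (7,9)  (9,11)
take (4,6); take (6,7); take (7,9); take (9,11).
Selected: (4,6) (6,7) (7,9) (9,11)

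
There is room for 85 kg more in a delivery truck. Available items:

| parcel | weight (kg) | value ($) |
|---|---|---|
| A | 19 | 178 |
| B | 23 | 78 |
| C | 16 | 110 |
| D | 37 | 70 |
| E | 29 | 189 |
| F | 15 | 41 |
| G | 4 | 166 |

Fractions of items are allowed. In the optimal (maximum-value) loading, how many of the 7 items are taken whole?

Greedy by value/weight ratio, highest first.
Ratios (sorted): G 41.50, A 9.37, C 6.88, E 6.52, B 3.39, F 2.73, D 1.89
take G (4 @ 166); take A (19 @ 178); take C (16 @ 110); take E (29 @ 189); take 17/23 of B → 57.65. Capacity used 85/85.
4 item(s) taken whole; one partial (take 17/23 of B).

4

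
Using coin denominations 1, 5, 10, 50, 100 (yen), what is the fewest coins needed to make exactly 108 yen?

5

108 − 1×100→8 − 1×5→3 − 3×1→0
Total coins = 1 + 1 + 3 = 5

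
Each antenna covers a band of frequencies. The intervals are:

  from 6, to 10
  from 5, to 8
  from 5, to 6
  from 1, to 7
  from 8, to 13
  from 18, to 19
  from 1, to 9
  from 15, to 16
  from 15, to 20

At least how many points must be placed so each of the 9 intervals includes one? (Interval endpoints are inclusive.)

4

Sort by right endpoint; whenever an interval is uncovered, place a point at its right end.
By right end: [5,6]  [1,7]  [5,8]  [1,9]  [6,10]  [8,13]  [15,16]  [18,19]  [15,20]
[5,6] uncovered → point at 6; [8,13] uncovered → point at 13; [15,16] uncovered → point at 16; [18,19] uncovered → point at 19.
Points: 6, 13, 16, 19 (4 total).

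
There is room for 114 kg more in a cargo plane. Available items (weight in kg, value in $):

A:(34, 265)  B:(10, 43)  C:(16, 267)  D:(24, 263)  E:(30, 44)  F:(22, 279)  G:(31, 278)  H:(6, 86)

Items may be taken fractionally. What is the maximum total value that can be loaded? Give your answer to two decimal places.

1289.91

Order: C (267/16=16.69) > H (86/6=14.33) > F (279/22=12.68) > D (263/24=10.96) > G (278/31=8.97) > A (265/34=7.79) > B (43/10=4.30) > E (44/30=1.47)
Fill: take C (16 @ 267) → take H (6 @ 86) → take F (22 @ 279) → take D (24 @ 263) → take G (31 @ 278) → take 15/34 of A → 116.91; 114/114 used.
Total value = 1289.91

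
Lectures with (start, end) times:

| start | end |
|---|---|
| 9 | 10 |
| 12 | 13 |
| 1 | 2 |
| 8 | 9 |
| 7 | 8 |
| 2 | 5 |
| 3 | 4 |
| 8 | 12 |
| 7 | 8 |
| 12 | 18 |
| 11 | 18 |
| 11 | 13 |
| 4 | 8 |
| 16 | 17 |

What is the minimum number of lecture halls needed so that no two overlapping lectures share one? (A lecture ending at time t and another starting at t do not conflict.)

The answer is the maximum number of intervals overlapping at any instant.
Events (time:±→running): 1:+→1 2:-→0 2:+→1 3:+→2 4:-→1 4:+→2 5:-→1 7:+→2 7:+→3 8:-→2 8:-→1 8:-→0 8:+→1 8:+→2 9:-→1 9:+→2 10:-→1 11:+→2 11:+→3 12:-→2 12:+→3 12:+→4 … peak 4.

4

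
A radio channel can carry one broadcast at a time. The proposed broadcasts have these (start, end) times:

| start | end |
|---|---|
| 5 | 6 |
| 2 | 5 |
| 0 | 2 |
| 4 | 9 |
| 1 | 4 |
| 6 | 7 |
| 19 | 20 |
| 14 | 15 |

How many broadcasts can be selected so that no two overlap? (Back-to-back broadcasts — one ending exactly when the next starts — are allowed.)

6

By end time: (0,2), (1,4), (2,5), (5,6), (6,7), (4,9), (14,15), (19,20).
Pick (0,2); next start ≥ 2 → (2,5); next start ≥ 5 → (5,6); next start ≥ 6 → (6,7); next start ≥ 7 → (14,15); next start ≥ 15 → (19,20).
Selected 6 broadcasts.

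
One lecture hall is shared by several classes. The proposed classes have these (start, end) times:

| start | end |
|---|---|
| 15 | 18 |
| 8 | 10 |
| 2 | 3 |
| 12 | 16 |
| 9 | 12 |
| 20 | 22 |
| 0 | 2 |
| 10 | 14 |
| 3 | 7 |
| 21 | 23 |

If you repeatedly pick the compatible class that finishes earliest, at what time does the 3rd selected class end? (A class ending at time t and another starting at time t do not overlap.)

7

By end time: (0,2), (2,3), (3,7), (8,10), (9,12), (10,14), (12,16), (15,18), (20,22), (21,23).
Pick (0,2); next start ≥ 2 → (2,3); next start ≥ 3 → (3,7); next start ≥ 7 → (8,10); next start ≥ 10 → (10,14); next start ≥ 14 → (15,18); next start ≥ 18 → (20,22).
Selected: (0,2) (2,3) (3,7) (8,10) (10,14) (15,18) (20,22)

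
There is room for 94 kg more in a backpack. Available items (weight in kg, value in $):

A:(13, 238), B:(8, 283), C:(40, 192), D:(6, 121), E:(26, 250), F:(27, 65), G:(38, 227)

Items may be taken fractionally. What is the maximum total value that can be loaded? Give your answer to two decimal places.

Greedy by value/weight ratio, highest first.
Ratios (sorted): B 35.38, D 20.17, A 18.31, E 9.62, G 5.97, C 4.80, F 2.41
take B (8 @ 283); take D (6 @ 121); take A (13 @ 238); take E (26 @ 250); take G (38 @ 227); take 3/40 of C → 14.40. Capacity used 94/94.
Total value = 1133.40

1133.40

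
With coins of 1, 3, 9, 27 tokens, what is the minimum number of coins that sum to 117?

117 = 4×27 + 1×9
Total coins = 4 + 1 = 5

5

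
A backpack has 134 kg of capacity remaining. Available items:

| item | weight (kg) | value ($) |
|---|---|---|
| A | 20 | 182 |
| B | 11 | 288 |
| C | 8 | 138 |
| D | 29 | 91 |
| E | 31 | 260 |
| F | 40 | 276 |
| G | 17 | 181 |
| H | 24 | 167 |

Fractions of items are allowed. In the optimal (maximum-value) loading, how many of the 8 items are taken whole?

Greedy by value/weight ratio, highest first.
Order: B (288/11=26.18) > C (138/8=17.25) > G (181/17=10.65) > A (182/20=9.10) > E (260/31=8.39) > H (167/24=6.96) > F (276/40=6.90) > D (91/29=3.14)
Fill: take B (11 @ 288) → take C (8 @ 138) → take G (17 @ 181) → take A (20 @ 182) → take E (31 @ 260) → take H (24 @ 167) → take 23/40 of F → 158.70; 134/134 used.
6 item(s) taken whole; one partial (take 23/40 of F).

6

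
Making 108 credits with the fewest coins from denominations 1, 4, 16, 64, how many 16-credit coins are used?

Greedy: take as many of the largest coin as possible, then repeat with the remainder.
108 − 1×64→44 − 2×16→12 − 3×4→0
Count of 16: 2

2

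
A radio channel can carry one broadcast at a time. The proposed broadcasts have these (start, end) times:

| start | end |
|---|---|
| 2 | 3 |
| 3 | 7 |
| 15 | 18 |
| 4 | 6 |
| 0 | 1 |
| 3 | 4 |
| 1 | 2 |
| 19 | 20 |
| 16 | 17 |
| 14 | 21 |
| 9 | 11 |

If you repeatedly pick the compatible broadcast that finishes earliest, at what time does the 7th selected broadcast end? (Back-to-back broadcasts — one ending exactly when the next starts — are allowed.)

17

Order by finish time; keep every interval that doesn't clash with the previous kept one.
By end time: (0,1), (1,2), (2,3), (3,4), (4,6), (3,7), (9,11), (16,17), (15,18), (19,20), (14,21).
Pick (0,1); next start ≥ 1 → (1,2); next start ≥ 2 → (2,3); next start ≥ 3 → (3,4); next start ≥ 4 → (4,6); next start ≥ 6 → (9,11); next start ≥ 11 → (16,17); next start ≥ 17 → (19,20).
Selected: (0,1) (1,2) (2,3) (3,4) (4,6) (9,11) (16,17) (19,20)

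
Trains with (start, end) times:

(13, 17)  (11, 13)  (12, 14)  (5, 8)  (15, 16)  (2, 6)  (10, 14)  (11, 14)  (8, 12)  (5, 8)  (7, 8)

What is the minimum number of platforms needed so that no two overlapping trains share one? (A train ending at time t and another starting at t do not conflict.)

The answer is the maximum number of intervals overlapping at any instant.
Events (time:±→running): 2:+→1 5:+→2 5:+→3 6:-→2 7:+→3 8:-→2 8:-→1 8:-→0 8:+→1 10:+→2 11:+→3 11:+→4 … peak 4.

4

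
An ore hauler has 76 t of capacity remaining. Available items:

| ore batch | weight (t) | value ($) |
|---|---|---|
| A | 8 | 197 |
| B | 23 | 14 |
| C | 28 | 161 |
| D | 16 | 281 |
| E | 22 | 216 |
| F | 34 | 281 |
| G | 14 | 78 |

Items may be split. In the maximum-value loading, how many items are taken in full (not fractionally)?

Greedy by value/weight ratio, highest first.
Order: A (197/8=24.62) > D (281/16=17.56) > E (216/22=9.82) > F (281/34=8.26) > C (161/28=5.75) > G (78/14=5.57) > B (14/23=0.61)
Fill: take A (8 @ 197) → take D (16 @ 281) → take E (22 @ 216) → take 30/34 of F → 247.94; 76/76 used.
3 item(s) taken whole; one partial (take 30/34 of F).

3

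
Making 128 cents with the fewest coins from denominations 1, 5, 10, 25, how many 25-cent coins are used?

128 = 5×25 + 3×1
Count of 25: 5

5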